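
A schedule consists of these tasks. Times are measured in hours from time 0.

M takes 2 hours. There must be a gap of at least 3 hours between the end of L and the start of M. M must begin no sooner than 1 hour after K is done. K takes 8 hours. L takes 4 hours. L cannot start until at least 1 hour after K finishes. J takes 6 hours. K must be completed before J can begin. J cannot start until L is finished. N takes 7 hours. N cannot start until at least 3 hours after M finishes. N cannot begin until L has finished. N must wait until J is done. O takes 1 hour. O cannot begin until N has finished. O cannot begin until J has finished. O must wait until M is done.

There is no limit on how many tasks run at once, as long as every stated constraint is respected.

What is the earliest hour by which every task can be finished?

29

K can start immediately at hour 0; it finishes at hour 8.
After K (finishes hour 8, plus 1-hour gap → hour 9), L can start at hour 9 and finishes at hour 13.
For M: L (finishes hour 13, plus 3-hour gap → hour 16); K (finishes hour 8, plus 1-hour gap → hour 9). Taking the maximum gives a start of hour 16, and it finishes at 16 + 2 = hour 18.
J needs all of K (finishes hour 8); L (finishes hour 13). That puts its earliest start at hour 13; it finishes at 13 + 6 = hour 19.
For N: M (finishes hour 18, plus 3-hour gap → hour 21); L (finishes hour 13); J (finishes hour 19). Taking the maximum gives a start of hour 21, and it finishes at 21 + 7 = hour 28.
O needs all of N (finishes hour 28); J (finishes hour 19); M (finishes hour 18). That puts its earliest start at hour 28; it finishes at 28 + 1 = hour 29.
All tasks are finished once the last one completes. Finish times: J at 19, K at 8, L at 13, M at 18, N at 28, O at 29. The latest is hour 29.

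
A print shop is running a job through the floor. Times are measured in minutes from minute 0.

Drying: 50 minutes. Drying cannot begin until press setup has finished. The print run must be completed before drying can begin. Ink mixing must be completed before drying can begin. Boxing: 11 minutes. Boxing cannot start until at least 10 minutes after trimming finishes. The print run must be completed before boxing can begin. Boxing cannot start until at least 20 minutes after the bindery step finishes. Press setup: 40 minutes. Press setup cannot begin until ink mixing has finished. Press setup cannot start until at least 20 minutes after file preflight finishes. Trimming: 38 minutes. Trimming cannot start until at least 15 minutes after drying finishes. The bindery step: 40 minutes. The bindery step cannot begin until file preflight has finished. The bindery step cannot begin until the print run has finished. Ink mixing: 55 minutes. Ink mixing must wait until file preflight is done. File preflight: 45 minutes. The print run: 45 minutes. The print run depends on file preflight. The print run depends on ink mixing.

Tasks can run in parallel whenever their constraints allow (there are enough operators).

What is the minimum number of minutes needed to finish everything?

File preflight has no prerequisites, so it starts at minute 0 and finishes at minute 45.
After file preflight (finishes minute 45), ink mixing can start at minute 45 and finishes at minute 100.
For the print run: file preflight (finishes minute 45); ink mixing (finishes minute 100). Taking the maximum gives a start of minute 100, and it finishes at 100 + 45 = minute 145.
The bindery step cannot start until file preflight (finishes minute 45); the print run (finishes minute 145). The controlling bound is minute 145, so the bindery step finishes at 145 + 40 = minute 185.
Press setup has to wait for ink mixing (finishes minute 100); file preflight (finishes minute 45, plus 20-minute gap → minute 65). The latest of these is minute 100, so press setup runs minute 100 to 100 + 40 = minute 140.
Drying cannot start until press setup (finishes minute 140); the print run (finishes minute 145); ink mixing (finishes minute 100). The controlling bound is minute 145, so drying finishes at 145 + 50 = minute 195.
Trimming cannot begin until drying (finishes minute 195, plus 15-minute gap → minute 210). It runs from minute 210 to 210 + 38 = minute 248.
Boxing cannot start until trimming (finishes minute 248, plus 10-minute gap → minute 258); the print run (finishes minute 145); the bindery step (finishes minute 185, plus 20-minute gap → minute 205). The controlling bound is minute 258, so boxing finishes at 258 + 11 = minute 269.
All tasks are finished once the last one completes. Finish times: File preflight at 45, Ink mixing at 100, Press setup at 140, The print run at 145, Drying at 195, Trimming at 248, The bindery step at 185, Boxing at 269. The latest is minute 269.

269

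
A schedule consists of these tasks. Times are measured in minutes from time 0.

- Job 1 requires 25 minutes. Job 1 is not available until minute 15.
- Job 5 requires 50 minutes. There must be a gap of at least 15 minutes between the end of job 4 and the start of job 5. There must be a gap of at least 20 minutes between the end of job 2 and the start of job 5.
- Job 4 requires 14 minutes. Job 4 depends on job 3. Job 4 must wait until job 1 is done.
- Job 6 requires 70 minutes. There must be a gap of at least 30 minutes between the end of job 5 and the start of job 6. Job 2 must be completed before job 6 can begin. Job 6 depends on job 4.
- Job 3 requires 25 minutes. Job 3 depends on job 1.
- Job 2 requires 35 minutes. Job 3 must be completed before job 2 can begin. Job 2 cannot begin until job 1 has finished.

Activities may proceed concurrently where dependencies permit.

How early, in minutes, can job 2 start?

65

Job 1 cannot begin until its own release at minute 15. It runs from minute 15 to 15 + 25 = minute 40.
Job 3 waits on job 1 (finishes minute 40), so it starts at minute 40 and finishes at 40 + 25 = minute 65.
Job 2 waits on job 3 (finishes minute 65); job 1 (finishes minute 40). The latest of these is minute 65, which is the earliest job 2 can start.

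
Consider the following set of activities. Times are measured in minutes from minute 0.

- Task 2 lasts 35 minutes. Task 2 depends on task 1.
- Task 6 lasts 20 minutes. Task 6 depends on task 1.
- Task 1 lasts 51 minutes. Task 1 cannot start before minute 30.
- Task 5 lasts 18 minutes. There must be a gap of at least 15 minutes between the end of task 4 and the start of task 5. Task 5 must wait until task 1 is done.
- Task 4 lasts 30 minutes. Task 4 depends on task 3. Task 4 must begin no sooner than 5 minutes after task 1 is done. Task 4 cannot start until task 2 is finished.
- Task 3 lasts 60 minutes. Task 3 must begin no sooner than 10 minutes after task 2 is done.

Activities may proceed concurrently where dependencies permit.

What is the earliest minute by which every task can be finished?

249

Task 1 waits on its own release at minute 30, so it starts at minute 30 and finishes at 30 + 51 = minute 81.
Task 6 waits on task 1 (finishes minute 81), so it starts at minute 81 and finishes at 81 + 20 = minute 101.
Task 2 waits on task 1 (finishes minute 81), so it starts at minute 81 and finishes at 81 + 35 = minute 116.
Task 3 cannot begin until task 2 (finishes minute 116, plus 10-minute gap → minute 126). It runs from minute 126 to 126 + 60 = minute 186.
Task 4 needs all of task 3 (finishes minute 186); task 1 (finishes minute 81, plus 5-minute gap → minute 86); task 2 (finishes minute 116). That puts its earliest start at minute 186; it finishes at 186 + 30 = minute 216.
Task 5 cannot start until task 4 (finishes minute 216, plus 15-minute gap → minute 231); task 1 (finishes minute 81). The controlling bound is minute 231, so task 5 finishes at 231 + 18 = minute 249.
All tasks are finished once the last one completes. Finish times: Task 1 at 81, Task 2 at 116, Task 3 at 186, Task 4 at 216, Task 5 at 249, Task 6 at 101. The latest is minute 249.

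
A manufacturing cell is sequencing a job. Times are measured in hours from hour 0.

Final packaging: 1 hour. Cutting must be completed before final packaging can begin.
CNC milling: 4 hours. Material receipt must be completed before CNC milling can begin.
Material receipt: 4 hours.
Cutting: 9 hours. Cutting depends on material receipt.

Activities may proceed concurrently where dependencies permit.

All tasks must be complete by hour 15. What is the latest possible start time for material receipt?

To finish by hour 15, final packaging (duration 1) must start no later than hour 14.
Since final packaging (must start by hour 14) depends on it, cutting must finish by hour 14. Backing off its 9-hour duration gives a latest start of hour 5.
Nothing follows CNC milling; the deadline of hour 15 is its only limit. It must start by 15 − 4 = hour 11.
Material receipt has several dependents: cutting (must start by hour 5); CNC milling (must start by hour 11). The earliest of those limits is hour 5, so material receipt must start by 5 − 4 = hour 1.

1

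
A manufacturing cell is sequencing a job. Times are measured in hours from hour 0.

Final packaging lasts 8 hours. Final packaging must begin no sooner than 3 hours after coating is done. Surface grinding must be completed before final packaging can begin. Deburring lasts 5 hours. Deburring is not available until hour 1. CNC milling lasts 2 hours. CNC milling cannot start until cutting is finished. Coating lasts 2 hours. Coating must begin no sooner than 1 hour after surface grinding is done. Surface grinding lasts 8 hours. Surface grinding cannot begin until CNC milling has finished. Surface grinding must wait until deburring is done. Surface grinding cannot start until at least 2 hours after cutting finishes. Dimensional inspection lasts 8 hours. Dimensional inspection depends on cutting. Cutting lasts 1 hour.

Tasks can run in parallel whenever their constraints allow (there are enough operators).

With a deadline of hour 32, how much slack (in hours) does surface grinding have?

4

After its own release at hour 1, deburring can start at hour 1 and finishes at hour 6.
Cutting can start immediately at hour 0; it finishes at hour 1.
After cutting (finishes hour 1), CNC milling can start at hour 1 and finishes at hour 3.
Surface grinding cannot start until CNC milling (finishes hour 3); deburring (finishes hour 6); cutting (finishes hour 1, plus 2-hour gap → hour 3). The controlling bound is hour 6, so surface grinding finishes at 6 + 8 = hour 14.

Working backward from the deadline:
Nothing follows final packaging; the deadline of hour 32 is its only limit. It must start by 32 − 8 = hour 24.
Coating must finish before final packaging (must start by hour 24, minus 3-hour gap → hour 21). With a 2-hour duration, coating must start by 21 − 2 = hour 19.
Surface grinding must finish in time for coating (must start by hour 19, minus 1-hour gap → hour 18); final packaging (must start by hour 24). The tightest is hour 18, so surface grinding must start by 18 − 8 = hour 10.
So surface grinding can start as early as hour 6 and as late as hour 10, giving 10 − 6 = 4 hours of slack.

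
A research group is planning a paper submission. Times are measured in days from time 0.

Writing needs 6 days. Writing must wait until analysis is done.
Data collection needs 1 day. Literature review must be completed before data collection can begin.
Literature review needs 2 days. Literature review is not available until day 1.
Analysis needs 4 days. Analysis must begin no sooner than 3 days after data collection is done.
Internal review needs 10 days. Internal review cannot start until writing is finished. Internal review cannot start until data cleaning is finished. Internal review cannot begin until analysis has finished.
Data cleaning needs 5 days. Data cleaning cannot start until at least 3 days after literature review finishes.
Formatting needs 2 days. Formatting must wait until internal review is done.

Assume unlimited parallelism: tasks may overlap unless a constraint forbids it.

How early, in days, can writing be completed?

Literature review waits on its own release at day 1, so it starts at day 1 and finishes at 1 + 2 = day 3.
Data collection waits on literature review (finishes day 3), so it starts at day 3 and finishes at 3 + 1 = day 4.
Analysis waits on data collection (finishes day 4, plus 3-day gap → day 7), so it starts at day 7 and finishes at 7 + 4 = day 11.
Writing cannot begin until analysis (finishes day 11). It runs from day 11 to 11 + 6 = day 17.

17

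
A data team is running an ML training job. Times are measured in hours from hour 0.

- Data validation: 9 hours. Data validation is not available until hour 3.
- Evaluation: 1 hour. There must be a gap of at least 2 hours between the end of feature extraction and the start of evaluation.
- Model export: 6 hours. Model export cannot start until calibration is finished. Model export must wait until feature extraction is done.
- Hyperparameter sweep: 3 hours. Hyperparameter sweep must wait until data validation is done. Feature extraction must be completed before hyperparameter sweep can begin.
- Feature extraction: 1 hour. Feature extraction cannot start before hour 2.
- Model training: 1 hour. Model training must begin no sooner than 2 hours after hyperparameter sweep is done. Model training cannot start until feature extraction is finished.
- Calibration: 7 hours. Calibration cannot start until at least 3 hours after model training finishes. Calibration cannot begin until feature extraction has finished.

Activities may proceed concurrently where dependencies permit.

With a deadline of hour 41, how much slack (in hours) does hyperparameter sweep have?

7

After its own release at hour 2, feature extraction can start at hour 2 and finishes at hour 3.
Data validation waits on its own release at hour 3, so it starts at hour 3 and finishes at 3 + 9 = hour 12.
Hyperparameter sweep has to wait for data validation (finishes hour 12); feature extraction (finishes hour 3). The latest of these is hour 12, so hyperparameter sweep runs hour 12 to 12 + 3 = hour 15.

Working backward from the deadline:
Model export must finish by hour 41; it takes 6 hours, so it must start by 41 − 6 = hour 35.
Calibration feeds into model export (must start by hour 35); so calibration must finish by hour 35 and therefore start by hour 28.
Model training has to be done before calibration (must start by hour 28, minus 3-hour gap → hour 25). That means finishing by hour 25, i.e. starting by 25 − 1 = hour 24.
Hyperparameter sweep has to be done before model training (must start by hour 24, minus 2-hour gap → hour 22). That means finishing by hour 22, i.e. starting by 22 − 3 = hour 19.
So hyperparameter sweep can start as early as hour 12 and as late as hour 19, giving 19 − 12 = 7 hours of slack.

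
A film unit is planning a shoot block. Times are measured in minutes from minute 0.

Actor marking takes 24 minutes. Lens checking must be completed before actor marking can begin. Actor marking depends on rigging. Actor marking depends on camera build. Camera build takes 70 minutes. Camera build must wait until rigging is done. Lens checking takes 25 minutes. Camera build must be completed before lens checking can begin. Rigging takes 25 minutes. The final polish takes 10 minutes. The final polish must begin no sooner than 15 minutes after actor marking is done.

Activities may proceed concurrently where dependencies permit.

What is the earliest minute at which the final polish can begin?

Nothing blocks rigging, so it runs from minute 0 to minute 25.
After rigging (finishes minute 25), camera build can start at minute 25 and finishes at minute 95.
After camera build (finishes minute 95), lens checking can start at minute 95 and finishes at minute 120.
Actor marking has to wait for lens checking (finishes minute 120); rigging (finishes minute 25); camera build (finishes minute 95). The latest of these is minute 120, so actor marking runs minute 120 to 120 + 24 = minute 144.
The final polish waits on actor marking (finishes minute 144, plus 15-minute gap → minute 159), so the earliest it can start is minute 159.

159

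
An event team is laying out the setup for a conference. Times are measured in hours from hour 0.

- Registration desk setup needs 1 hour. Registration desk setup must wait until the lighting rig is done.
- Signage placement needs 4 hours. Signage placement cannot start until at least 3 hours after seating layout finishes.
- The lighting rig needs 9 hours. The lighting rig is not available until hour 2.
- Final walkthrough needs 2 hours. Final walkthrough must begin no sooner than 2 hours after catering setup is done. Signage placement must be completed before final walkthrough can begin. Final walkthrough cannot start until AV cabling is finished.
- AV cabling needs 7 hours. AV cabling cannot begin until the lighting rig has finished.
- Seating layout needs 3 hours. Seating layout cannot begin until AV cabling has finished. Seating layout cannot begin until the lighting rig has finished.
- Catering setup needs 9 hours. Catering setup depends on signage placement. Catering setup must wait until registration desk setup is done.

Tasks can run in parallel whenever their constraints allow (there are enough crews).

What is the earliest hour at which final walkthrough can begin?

The lighting rig waits on its own release at hour 2, so it starts at hour 2 and finishes at 2 + 9 = hour 11.
After the lighting rig (finishes hour 11), registration desk setup can start at hour 11 and finishes at hour 12.
After the lighting rig (finishes hour 11), AV cabling can start at hour 11 and finishes at hour 18.
Seating layout needs all of AV cabling (finishes hour 18); the lighting rig (finishes hour 11). That puts its earliest start at hour 18; it finishes at 18 + 3 = hour 21.
Signage placement cannot begin until seating layout (finishes hour 21, plus 3-hour gap → hour 24). It runs from hour 24 to 24 + 4 = hour 28.
Catering setup has to wait for signage placement (finishes hour 28); registration desk setup (finishes hour 12). The latest of these is hour 28, so catering setup runs hour 28 to 28 + 9 = hour 37.
Final walkthrough waits on catering setup (finishes hour 37, plus 2-hour gap → hour 39); signage placement (finishes hour 28); AV cabling (finishes hour 18). The latest of these is hour 39, which is the earliest final walkthrough can start.

39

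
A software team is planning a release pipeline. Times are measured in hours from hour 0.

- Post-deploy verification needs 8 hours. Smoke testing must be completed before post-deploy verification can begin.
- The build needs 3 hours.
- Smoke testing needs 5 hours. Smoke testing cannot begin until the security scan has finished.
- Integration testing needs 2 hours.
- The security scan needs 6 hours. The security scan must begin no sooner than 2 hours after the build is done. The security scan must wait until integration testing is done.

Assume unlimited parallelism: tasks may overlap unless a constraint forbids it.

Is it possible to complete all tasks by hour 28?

Yes

Nothing blocks integration testing, so it runs from hour 0 to hour 2.
Nothing blocks the build, so it runs from hour 0 to hour 3.
The security scan needs all of the build (finishes hour 3, plus 2-hour gap → hour 5); integration testing (finishes hour 2). That puts its earliest start at hour 5; it finishes at 5 + 6 = hour 11.
Smoke testing waits on the security scan (finishes hour 11), so it starts at hour 11 and finishes at 11 + 5 = hour 16.
Post-deploy verification waits on smoke testing (finishes hour 16), so it starts at hour 16 and finishes at 16 + 8 = hour 24.
Every task is finished by hour 24, which is no later than the deadline of 28, so the schedule is feasible.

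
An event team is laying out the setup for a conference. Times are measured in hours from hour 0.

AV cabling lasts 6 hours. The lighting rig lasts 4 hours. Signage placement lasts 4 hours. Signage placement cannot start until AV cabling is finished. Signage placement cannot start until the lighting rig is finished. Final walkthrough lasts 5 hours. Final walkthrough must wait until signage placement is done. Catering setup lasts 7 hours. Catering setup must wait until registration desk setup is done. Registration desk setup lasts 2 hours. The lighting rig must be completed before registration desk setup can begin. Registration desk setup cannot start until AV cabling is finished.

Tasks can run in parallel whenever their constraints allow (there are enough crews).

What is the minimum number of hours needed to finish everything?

AV cabling has no prerequisites, so it starts at hour 0 and finishes at hour 6.
The lighting rig has no prerequisites, so it starts at hour 0 and finishes at hour 4.
For signage placement: AV cabling (finishes hour 6); the lighting rig (finishes hour 4). Taking the maximum gives a start of hour 6, and it finishes at 6 + 4 = hour 10.
After signage placement (finishes hour 10), final walkthrough can start at hour 10 and finishes at hour 15.
Registration desk setup needs all of the lighting rig (finishes hour 4); AV cabling (finishes hour 6). That puts its earliest start at hour 6; it finishes at 6 + 2 = hour 8.
Catering setup waits on registration desk setup (finishes hour 8), so it starts at hour 8 and finishes at 8 + 7 = hour 15.
All tasks are finished once the last one completes. Finish times: The lighting rig at 4, AV cabling at 6, Registration desk setup at 8, Signage placement at 10, Catering setup at 15, Final walkthrough at 15. The latest is hour 15.

15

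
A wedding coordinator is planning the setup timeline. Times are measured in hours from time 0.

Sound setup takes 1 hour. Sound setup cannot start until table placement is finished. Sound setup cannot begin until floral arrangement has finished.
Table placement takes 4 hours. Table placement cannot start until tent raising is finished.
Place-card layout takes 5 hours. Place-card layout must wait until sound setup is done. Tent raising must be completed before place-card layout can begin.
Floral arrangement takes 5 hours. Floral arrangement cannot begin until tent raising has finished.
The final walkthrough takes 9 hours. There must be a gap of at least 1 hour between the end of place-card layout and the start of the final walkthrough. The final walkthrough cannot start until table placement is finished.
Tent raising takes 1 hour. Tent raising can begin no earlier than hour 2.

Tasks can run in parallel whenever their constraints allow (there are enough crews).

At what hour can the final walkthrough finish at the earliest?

24

Tent raising cannot begin until its own release at hour 2. It runs from hour 2 to 2 + 1 = hour 3.
Floral arrangement waits on tent raising (finishes hour 3), so it starts at hour 3 and finishes at 3 + 5 = hour 8.
Table placement cannot begin until tent raising (finishes hour 3). It runs from hour 3 to 3 + 4 = hour 7.
Sound setup has to wait for table placement (finishes hour 7); floral arrangement (finishes hour 8). The latest of these is hour 8, so sound setup runs hour 8 to 8 + 1 = hour 9.
Place-card layout needs all of sound setup (finishes hour 9); tent raising (finishes hour 3). That puts its earliest start at hour 9; it finishes at 9 + 5 = hour 14.
The final walkthrough has to wait for place-card layout (finishes hour 14, plus 1-hour gap → hour 15); table placement (finishes hour 7). The latest of these is hour 15, so the final walkthrough runs hour 15 to 15 + 9 = hour 24.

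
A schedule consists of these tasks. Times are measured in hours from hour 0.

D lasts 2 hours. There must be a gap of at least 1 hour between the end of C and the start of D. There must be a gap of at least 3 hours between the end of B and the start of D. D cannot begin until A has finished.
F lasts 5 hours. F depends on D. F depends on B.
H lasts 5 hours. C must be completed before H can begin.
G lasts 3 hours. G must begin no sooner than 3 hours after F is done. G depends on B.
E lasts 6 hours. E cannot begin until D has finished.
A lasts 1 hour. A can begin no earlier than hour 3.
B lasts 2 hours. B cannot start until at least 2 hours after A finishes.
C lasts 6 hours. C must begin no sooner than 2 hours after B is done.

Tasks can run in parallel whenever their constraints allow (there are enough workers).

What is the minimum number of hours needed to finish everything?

A cannot begin until its own release at hour 3. It runs from hour 3 to 3 + 1 = hour 4.
B cannot begin until A (finishes hour 4, plus 2-hour gap → hour 6). It runs from hour 6 to 6 + 2 = hour 8.
C cannot begin until B (finishes hour 8, plus 2-hour gap → hour 10). It runs from hour 10 to 10 + 6 = hour 16.
H waits on C (finishes hour 16), so it starts at hour 16 and finishes at 16 + 5 = hour 21.
D needs all of C (finishes hour 16, plus 1-hour gap → hour 17); B (finishes hour 8, plus 3-hour gap → hour 11); A (finishes hour 4). That puts its earliest start at hour 17; it finishes at 17 + 2 = hour 19.
F has to wait for D (finishes hour 19); B (finishes hour 8). The latest of these is hour 19, so F runs hour 19 to 19 + 5 = hour 24.
G cannot start until F (finishes hour 24, plus 3-hour gap → hour 27); B (finishes hour 8). The controlling bound is hour 27, so G finishes at 27 + 3 = hour 30.
After D (finishes hour 19), E can start at hour 19 and finishes at hour 25.
All tasks are finished once the last one completes. Finish times: A at 4, B at 8, C at 16, D at 19, E at 25, F at 24, G at 30, H at 21. The latest is hour 30.

30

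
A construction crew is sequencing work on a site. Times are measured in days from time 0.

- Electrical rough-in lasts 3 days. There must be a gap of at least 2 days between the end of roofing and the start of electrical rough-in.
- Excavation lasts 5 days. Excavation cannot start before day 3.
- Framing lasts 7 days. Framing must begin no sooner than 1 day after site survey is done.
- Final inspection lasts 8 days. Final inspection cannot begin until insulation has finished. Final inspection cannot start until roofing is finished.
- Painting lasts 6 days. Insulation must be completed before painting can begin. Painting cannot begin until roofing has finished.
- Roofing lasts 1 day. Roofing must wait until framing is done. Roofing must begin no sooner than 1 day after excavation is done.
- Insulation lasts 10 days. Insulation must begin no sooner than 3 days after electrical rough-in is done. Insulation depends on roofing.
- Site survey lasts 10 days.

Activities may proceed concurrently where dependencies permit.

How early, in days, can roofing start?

18

Excavation waits on its own release at day 3, so it starts at day 3 and finishes at 3 + 5 = day 8.
Site survey has no prerequisites, so it starts at day 0 and finishes at day 10.
Framing waits on site survey (finishes day 10, plus 1-day gap → day 11), so it starts at day 11 and finishes at 11 + 7 = day 18.
Roofing waits on framing (finishes day 18); excavation (finishes day 8, plus 1-day gap → day 9). The latest of these is day 18, which is the earliest roofing can start.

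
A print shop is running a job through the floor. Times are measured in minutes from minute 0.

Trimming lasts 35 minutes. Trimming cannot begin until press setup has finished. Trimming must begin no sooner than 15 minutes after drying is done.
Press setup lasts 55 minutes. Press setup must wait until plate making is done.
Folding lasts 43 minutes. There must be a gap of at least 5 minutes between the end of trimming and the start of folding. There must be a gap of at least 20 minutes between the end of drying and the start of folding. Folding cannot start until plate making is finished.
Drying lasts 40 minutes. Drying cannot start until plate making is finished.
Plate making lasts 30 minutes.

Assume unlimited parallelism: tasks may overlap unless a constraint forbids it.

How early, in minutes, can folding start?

125

Plate making can start immediately at minute 0; it finishes at minute 30.
After plate making (finishes minute 30), drying can start at minute 30 and finishes at minute 70.
After plate making (finishes minute 30), press setup can start at minute 30 and finishes at minute 85.
For trimming: press setup (finishes minute 85); drying (finishes minute 70, plus 15-minute gap → minute 85). Taking the maximum gives a start of minute 85, and it finishes at 85 + 35 = minute 120.
Folding waits on trimming (finishes minute 120, plus 5-minute gap → minute 125); drying (finishes minute 70, plus 20-minute gap → minute 90); plate making (finishes minute 30). The latest of these is minute 125, which is the earliest folding can start.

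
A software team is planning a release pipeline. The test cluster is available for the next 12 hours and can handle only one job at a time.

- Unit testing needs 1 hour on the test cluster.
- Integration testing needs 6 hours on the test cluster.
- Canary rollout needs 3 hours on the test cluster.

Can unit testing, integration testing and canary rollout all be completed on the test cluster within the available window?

Yes

Running back to back, the jobs need 1 + 6 + 3 = 10 hours on the test cluster.
Since 10 ≤ 12, they fit within the window.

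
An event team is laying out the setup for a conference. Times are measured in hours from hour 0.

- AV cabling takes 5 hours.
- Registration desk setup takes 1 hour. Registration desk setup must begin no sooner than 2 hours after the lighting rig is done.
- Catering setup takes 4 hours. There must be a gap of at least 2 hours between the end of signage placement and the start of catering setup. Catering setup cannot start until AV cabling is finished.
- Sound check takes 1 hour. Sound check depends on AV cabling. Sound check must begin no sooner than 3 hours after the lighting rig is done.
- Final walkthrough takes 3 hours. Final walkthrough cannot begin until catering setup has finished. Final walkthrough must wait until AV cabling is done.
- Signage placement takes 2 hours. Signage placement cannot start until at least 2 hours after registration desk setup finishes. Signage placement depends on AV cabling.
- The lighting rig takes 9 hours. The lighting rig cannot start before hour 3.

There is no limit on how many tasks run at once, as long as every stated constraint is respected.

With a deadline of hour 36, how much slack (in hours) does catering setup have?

AV cabling can start immediately at hour 0; it finishes at hour 5.
The lighting rig waits on its own release at hour 3, so it starts at hour 3 and finishes at 3 + 9 = hour 12.
Registration desk setup waits on the lighting rig (finishes hour 12, plus 2-hour gap → hour 14), so it starts at hour 14 and finishes at 14 + 1 = hour 15.
Signage placement cannot start until registration desk setup (finishes hour 15, plus 2-hour gap → hour 17); AV cabling (finishes hour 5). The controlling bound is hour 17, so signage placement finishes at 17 + 2 = hour 19.
Catering setup has to wait for signage placement (finishes hour 19, plus 2-hour gap → hour 21); AV cabling (finishes hour 5). The latest of these is hour 21, so catering setup runs hour 21 to 21 + 4 = hour 25.

Working backward from the deadline:
Final walkthrough must finish by hour 36; it takes 3 hours, so it must start by 36 − 3 = hour 33.
Catering setup has to be done before final walkthrough (must start by hour 33). That means finishing by hour 33, i.e. starting by 33 − 4 = hour 29.
So catering setup can start as early as hour 21 and as late as hour 29, giving 29 − 21 = 8 hours of slack.

8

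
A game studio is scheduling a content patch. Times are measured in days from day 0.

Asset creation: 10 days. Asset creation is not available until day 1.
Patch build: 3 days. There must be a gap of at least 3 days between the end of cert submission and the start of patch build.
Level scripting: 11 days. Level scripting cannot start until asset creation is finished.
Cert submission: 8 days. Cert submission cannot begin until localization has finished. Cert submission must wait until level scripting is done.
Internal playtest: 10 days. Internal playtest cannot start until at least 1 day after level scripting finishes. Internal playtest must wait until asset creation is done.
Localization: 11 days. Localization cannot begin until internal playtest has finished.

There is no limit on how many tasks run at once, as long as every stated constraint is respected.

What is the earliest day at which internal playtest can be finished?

33

Asset creation cannot begin until its own release at day 1. It runs from day 1 to 1 + 10 = day 11.
Level scripting cannot begin until asset creation (finishes day 11). It runs from day 11 to 11 + 11 = day 22.
Internal playtest has to wait for level scripting (finishes day 22, plus 1-day gap → day 23); asset creation (finishes day 11). The latest of these is day 23, so internal playtest runs day 23 to 23 + 10 = day 33.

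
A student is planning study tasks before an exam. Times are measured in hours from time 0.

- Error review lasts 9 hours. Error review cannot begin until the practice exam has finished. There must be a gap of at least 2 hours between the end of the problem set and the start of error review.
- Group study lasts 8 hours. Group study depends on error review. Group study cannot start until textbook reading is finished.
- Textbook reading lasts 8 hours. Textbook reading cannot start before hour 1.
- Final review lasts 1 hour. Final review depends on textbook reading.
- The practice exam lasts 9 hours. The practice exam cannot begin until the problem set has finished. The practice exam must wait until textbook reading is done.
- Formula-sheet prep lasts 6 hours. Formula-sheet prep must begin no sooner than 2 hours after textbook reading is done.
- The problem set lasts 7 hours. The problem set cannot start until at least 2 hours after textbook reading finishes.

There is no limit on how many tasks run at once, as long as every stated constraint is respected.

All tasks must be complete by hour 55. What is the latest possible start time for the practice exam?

29

Group study has no dependents, so it just needs to finish by hour 55. Starting by 55 − 8 = hour 47 achieves that.
Error review must finish before group study (must start by hour 47). With a 9-hour duration, error review must start by 47 − 9 = hour 38.
Since error review (must start by hour 38) depends on it, the practice exam must finish by hour 38. Backing off its 9-hour duration gives a latest start of hour 29.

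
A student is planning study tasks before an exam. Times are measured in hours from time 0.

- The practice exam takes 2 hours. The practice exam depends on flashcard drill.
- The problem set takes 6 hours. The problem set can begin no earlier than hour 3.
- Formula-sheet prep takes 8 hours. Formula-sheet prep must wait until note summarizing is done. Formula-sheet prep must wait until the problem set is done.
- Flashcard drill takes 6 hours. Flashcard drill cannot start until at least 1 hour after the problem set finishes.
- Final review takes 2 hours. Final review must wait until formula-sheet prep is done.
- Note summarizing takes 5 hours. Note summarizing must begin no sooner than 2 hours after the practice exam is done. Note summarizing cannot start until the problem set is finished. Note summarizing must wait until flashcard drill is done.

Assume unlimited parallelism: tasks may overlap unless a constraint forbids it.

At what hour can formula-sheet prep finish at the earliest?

After its own release at hour 3, the problem set can start at hour 3 and finishes at hour 9.
After the problem set (finishes hour 9, plus 1-hour gap → hour 10), flashcard drill can start at hour 10 and finishes at hour 16.
The practice exam cannot begin until flashcard drill (finishes hour 16). It runs from hour 16 to 16 + 2 = hour 18.
Note summarizing needs all of the practice exam (finishes hour 18, plus 2-hour gap → hour 20); the problem set (finishes hour 9); flashcard drill (finishes hour 16). That puts its earliest start at hour 20; it finishes at 20 + 5 = hour 25.
Formula-sheet prep cannot start until note summarizing (finishes hour 25); the problem set (finishes hour 9). The controlling bound is hour 25, so formula-sheet prep finishes at 25 + 8 = hour 33.

33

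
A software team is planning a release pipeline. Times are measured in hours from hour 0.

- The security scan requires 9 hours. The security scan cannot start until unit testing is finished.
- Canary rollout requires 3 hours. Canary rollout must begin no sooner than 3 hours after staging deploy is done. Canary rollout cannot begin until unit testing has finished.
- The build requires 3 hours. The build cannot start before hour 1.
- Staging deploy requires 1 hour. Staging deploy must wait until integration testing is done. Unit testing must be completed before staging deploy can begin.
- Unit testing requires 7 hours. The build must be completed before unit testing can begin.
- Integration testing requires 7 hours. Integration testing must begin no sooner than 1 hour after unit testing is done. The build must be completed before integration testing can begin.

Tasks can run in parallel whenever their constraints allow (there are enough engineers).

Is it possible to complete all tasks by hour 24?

The build cannot begin until its own release at hour 1. It runs from hour 1 to 1 + 3 = hour 4.
Unit testing waits on the build (finishes hour 4), so it starts at hour 4 and finishes at 4 + 7 = hour 11.
The security scan cannot begin until unit testing (finishes hour 11). It runs from hour 11 to 11 + 9 = hour 20.
Integration testing has to wait for unit testing (finishes hour 11, plus 1-hour gap → hour 12); the build (finishes hour 4). The latest of these is hour 12, so integration testing runs hour 12 to 12 + 7 = hour 19.
For staging deploy: integration testing (finishes hour 19); unit testing (finishes hour 11). Taking the maximum gives a start of hour 19, and it finishes at 19 + 1 = hour 20.
Canary rollout cannot start until staging deploy (finishes hour 20, plus 3-hour gap → hour 23); unit testing (finishes hour 11). The controlling bound is hour 23, so canary rollout finishes at 23 + 3 = hour 26.
The earliest everything can be done is hour 26, which is after the deadline of 24, so it is not possible.

No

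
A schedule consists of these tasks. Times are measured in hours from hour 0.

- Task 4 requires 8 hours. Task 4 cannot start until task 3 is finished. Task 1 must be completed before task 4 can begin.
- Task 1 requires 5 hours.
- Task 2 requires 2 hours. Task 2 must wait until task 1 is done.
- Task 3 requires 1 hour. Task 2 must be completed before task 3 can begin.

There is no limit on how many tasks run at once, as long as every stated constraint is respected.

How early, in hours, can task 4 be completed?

16

Task 1 has no prerequisites, so it starts at hour 0 and finishes at hour 5.
Task 2 waits on task 1 (finishes hour 5), so it starts at hour 5 and finishes at 5 + 2 = hour 7.
Task 3 waits on task 2 (finishes hour 7), so it starts at hour 7 and finishes at 7 + 1 = hour 8.
Task 4 needs all of task 3 (finishes hour 8); task 1 (finishes hour 5). That puts its earliest start at hour 8; it finishes at 8 + 8 = hour 16.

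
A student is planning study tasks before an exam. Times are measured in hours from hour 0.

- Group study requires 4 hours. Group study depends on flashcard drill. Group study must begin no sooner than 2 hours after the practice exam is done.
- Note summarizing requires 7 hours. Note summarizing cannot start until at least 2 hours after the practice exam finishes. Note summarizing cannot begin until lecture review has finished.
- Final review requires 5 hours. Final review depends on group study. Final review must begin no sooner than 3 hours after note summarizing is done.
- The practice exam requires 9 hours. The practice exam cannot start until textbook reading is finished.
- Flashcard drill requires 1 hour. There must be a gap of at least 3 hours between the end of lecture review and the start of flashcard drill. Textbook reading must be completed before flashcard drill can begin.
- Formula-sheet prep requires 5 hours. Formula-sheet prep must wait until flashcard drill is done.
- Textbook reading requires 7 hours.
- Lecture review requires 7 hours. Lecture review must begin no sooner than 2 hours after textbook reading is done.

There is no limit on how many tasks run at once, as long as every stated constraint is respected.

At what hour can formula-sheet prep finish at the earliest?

25

Textbook reading can start immediately at hour 0; it finishes at hour 7.
Lecture review cannot begin until textbook reading (finishes hour 7, plus 2-hour gap → hour 9). It runs from hour 9 to 9 + 7 = hour 16.
Flashcard drill needs all of lecture review (finishes hour 16, plus 3-hour gap → hour 19); textbook reading (finishes hour 7). That puts its earliest start at hour 19; it finishes at 19 + 1 = hour 20.
After flashcard drill (finishes hour 20), formula-sheet prep can start at hour 20 and finishes at hour 25.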